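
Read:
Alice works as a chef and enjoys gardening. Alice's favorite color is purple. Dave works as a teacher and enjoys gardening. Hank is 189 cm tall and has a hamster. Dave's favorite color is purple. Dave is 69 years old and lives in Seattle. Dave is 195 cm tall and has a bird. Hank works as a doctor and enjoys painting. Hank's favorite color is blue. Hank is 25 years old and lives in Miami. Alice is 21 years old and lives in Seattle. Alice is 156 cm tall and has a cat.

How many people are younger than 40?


Filter: 2

2


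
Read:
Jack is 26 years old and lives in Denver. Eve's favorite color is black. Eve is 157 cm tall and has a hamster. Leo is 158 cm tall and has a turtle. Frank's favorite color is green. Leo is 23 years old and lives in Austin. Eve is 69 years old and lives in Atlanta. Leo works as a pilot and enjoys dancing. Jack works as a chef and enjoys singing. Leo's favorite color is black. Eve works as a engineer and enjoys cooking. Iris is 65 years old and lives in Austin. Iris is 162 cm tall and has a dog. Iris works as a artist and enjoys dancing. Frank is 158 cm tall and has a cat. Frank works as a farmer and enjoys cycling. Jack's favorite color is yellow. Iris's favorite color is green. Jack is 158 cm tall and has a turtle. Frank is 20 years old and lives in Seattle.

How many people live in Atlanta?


Count in Atlanta: 1

1


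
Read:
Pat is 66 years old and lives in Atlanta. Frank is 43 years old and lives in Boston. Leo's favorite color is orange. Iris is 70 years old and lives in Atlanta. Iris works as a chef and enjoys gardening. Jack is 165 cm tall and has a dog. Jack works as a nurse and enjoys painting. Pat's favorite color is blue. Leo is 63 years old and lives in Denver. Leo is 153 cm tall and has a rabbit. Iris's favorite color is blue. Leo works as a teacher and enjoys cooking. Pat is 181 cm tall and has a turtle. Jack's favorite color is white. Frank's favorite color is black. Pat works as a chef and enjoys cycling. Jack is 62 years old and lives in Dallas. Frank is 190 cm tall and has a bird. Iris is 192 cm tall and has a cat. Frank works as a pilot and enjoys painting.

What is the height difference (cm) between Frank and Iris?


|190 - 192| = 2

2


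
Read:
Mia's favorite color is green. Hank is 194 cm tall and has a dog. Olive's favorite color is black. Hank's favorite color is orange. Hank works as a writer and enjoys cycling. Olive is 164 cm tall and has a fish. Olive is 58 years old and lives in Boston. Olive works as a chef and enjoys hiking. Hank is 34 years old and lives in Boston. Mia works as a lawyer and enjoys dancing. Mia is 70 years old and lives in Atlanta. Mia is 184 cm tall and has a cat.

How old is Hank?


Hank is 34 years old

34


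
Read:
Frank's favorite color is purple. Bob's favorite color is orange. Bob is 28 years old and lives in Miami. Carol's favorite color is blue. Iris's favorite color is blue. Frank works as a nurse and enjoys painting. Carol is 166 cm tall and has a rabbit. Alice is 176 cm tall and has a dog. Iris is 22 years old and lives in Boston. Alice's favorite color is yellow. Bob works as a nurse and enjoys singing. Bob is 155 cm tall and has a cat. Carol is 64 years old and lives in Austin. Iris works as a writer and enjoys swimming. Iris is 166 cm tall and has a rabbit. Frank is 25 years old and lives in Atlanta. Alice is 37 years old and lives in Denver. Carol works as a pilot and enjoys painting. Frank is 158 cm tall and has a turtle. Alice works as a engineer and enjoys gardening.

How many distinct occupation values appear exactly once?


Unique occupation values: 3

3


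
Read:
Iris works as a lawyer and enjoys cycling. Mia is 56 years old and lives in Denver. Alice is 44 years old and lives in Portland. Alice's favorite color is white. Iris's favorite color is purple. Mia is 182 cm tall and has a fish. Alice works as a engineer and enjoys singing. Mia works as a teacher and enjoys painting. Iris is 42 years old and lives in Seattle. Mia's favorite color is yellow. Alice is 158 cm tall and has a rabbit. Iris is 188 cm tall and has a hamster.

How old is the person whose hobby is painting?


Person with hobby=painting is Mia, age 56

56


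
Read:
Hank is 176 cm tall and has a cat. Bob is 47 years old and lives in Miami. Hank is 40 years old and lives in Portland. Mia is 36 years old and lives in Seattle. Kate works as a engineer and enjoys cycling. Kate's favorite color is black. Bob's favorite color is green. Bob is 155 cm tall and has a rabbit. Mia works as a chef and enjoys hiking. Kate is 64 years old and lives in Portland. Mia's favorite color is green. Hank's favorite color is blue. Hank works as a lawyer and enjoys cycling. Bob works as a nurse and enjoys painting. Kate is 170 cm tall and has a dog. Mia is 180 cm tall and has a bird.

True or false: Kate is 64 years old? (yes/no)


Kate is actually 64. yes

yes


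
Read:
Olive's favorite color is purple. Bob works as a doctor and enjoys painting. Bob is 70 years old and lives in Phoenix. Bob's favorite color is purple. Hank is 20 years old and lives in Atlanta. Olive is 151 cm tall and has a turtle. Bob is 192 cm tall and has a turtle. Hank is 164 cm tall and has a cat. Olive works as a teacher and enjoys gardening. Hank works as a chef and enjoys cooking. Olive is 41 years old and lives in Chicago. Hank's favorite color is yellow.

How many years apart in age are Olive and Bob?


41 vs 70, diff = 29

29


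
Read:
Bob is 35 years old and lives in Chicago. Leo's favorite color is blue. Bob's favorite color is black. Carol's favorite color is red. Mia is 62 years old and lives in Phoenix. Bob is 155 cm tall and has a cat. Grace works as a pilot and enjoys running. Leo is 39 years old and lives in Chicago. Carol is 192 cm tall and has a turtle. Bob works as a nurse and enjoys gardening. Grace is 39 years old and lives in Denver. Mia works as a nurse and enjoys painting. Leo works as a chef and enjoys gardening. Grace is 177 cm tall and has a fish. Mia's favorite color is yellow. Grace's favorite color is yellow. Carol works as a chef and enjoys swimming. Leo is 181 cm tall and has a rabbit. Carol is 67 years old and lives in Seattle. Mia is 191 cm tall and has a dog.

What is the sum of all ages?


35+67+39+62+39 = 242

242


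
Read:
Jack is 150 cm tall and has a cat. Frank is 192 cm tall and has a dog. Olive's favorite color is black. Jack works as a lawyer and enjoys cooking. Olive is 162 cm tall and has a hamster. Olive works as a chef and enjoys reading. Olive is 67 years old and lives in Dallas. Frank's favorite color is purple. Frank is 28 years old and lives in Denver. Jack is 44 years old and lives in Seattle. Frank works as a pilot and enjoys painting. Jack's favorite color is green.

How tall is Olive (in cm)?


Olive is 162 cm tall

162


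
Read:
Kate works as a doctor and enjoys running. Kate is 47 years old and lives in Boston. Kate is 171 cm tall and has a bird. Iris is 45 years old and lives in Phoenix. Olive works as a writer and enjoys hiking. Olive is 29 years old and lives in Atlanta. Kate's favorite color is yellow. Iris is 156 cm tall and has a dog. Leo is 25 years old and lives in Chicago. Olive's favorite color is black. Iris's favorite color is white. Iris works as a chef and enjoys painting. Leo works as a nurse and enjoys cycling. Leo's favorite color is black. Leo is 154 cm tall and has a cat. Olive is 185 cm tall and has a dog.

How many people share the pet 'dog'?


Count: 2

2


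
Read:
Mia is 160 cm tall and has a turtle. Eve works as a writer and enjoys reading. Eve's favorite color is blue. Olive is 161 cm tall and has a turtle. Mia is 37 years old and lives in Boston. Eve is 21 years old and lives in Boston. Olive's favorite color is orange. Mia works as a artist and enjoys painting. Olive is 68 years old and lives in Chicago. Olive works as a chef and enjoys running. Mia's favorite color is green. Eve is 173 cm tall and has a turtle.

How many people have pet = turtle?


Count: 3

3


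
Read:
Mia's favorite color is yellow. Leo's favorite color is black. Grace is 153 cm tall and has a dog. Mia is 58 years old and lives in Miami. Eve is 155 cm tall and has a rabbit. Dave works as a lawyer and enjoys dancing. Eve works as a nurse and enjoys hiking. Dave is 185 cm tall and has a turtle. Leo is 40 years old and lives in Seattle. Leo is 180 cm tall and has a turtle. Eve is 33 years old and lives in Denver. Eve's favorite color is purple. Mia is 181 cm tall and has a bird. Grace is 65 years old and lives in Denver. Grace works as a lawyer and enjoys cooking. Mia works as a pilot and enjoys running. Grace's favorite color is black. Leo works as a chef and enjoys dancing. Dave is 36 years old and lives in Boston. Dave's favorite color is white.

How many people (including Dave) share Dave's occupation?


Dave is a lawyer. Count = 2

2


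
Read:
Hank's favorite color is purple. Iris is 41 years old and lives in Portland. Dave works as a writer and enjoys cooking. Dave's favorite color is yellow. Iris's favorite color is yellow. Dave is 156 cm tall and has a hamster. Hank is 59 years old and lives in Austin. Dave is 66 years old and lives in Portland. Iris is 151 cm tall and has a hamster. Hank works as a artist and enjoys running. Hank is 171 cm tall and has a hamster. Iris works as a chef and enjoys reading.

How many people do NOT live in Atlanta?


Not in Atlanta: 3

3


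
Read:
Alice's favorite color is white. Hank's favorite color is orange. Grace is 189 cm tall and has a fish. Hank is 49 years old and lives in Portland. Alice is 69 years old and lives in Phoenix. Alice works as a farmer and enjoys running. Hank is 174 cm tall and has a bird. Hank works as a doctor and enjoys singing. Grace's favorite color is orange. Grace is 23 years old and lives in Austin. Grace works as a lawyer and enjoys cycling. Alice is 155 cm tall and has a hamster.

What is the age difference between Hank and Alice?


|49 - 69| = 20

20


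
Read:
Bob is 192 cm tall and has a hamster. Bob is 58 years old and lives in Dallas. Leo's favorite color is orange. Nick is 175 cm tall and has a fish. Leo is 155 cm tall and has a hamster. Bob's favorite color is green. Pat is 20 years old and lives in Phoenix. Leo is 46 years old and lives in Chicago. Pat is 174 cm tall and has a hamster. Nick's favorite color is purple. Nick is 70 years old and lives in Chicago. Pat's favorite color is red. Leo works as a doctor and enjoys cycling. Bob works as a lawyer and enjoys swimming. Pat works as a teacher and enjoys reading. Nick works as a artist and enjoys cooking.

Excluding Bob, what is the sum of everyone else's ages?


Sum (excluding Bob): 136

136


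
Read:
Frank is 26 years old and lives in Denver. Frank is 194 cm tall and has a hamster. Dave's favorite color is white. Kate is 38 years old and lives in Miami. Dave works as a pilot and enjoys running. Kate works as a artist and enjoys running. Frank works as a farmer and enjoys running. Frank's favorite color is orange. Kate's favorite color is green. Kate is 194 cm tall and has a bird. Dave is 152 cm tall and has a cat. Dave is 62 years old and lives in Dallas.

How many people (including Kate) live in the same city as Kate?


Kate lives in Miami. Count = 1

1


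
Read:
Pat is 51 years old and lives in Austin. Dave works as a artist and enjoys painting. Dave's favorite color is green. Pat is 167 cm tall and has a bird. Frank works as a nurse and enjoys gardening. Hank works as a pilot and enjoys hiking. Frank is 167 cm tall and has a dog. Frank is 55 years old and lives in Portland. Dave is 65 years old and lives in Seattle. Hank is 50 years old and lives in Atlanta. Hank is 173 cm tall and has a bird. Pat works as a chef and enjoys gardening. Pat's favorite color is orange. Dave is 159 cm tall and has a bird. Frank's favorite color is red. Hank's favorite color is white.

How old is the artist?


The artist is Dave, age 65

65


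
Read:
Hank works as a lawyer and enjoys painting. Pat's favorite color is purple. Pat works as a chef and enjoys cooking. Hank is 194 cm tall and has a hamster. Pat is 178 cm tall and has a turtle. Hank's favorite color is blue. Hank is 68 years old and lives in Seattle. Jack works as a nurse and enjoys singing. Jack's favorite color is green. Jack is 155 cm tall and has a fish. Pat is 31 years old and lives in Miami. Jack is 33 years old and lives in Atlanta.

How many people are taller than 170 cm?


Taller than 170: 2

2


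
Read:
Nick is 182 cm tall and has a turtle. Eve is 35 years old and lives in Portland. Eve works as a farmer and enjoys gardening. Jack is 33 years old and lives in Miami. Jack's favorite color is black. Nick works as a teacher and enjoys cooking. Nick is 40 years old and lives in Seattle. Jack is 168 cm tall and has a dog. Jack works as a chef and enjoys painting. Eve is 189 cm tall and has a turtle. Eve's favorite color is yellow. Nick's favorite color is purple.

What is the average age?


Sum=108, n=3, avg=36

36


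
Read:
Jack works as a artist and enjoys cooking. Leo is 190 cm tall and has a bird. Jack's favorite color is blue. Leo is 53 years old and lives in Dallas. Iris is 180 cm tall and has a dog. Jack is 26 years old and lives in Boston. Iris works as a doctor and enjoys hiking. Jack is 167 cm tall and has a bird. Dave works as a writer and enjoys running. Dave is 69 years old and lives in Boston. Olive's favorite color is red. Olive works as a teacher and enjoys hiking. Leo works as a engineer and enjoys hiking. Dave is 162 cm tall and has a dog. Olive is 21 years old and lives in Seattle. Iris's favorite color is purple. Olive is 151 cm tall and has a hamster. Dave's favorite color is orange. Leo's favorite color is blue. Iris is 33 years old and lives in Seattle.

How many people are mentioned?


People: Jack, Iris, Dave, Leo, Olive. Count = 5

5


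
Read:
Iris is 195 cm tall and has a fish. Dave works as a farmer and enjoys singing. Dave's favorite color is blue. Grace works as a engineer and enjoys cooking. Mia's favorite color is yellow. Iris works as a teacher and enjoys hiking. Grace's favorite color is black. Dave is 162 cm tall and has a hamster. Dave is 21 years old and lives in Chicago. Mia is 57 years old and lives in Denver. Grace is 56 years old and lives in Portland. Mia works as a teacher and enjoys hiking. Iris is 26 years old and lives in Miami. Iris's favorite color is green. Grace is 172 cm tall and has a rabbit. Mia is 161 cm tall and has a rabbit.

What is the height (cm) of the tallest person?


Tallest: Iris at 195 cm

195


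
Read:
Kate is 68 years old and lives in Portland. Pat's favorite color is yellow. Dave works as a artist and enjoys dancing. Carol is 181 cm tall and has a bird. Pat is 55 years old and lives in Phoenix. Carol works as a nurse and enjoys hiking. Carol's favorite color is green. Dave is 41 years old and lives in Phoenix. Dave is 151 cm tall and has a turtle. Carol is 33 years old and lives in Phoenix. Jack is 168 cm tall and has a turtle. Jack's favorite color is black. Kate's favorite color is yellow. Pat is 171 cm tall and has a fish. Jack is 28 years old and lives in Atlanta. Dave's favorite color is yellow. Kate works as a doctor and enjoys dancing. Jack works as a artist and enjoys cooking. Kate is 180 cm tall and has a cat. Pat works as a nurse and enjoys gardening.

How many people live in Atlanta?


Count in Atlanta: 1

1


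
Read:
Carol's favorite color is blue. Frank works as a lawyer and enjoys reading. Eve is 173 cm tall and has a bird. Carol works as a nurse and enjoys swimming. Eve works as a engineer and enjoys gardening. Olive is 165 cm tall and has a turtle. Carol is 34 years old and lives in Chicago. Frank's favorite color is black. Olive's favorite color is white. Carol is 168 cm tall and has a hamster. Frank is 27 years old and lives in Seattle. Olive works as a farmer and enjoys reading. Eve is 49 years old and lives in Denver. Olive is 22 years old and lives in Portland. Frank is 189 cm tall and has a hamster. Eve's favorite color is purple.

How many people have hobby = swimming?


Count: 1

1


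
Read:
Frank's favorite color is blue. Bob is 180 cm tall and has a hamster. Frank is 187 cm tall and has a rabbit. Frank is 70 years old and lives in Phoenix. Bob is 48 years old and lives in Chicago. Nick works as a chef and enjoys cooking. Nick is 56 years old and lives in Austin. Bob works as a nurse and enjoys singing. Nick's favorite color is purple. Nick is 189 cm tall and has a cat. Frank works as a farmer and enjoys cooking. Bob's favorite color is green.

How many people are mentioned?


People: Nick, Bob, Frank. Count = 3

3


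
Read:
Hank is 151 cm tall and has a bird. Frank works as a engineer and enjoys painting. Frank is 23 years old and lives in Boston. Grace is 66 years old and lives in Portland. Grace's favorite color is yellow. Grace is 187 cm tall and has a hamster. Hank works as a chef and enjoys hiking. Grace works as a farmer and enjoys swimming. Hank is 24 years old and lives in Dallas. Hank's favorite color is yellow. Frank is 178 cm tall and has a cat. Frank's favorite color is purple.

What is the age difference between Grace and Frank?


|66 - 23| = 43

43


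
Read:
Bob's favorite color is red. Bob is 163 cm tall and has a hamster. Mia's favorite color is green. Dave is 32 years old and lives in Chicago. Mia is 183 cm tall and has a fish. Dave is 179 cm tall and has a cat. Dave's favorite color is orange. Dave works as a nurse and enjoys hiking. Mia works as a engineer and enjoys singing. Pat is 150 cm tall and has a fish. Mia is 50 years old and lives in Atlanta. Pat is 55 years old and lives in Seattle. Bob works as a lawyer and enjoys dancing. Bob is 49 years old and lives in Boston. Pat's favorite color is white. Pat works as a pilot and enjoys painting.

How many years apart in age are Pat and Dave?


55 vs 32, diff = 23

23


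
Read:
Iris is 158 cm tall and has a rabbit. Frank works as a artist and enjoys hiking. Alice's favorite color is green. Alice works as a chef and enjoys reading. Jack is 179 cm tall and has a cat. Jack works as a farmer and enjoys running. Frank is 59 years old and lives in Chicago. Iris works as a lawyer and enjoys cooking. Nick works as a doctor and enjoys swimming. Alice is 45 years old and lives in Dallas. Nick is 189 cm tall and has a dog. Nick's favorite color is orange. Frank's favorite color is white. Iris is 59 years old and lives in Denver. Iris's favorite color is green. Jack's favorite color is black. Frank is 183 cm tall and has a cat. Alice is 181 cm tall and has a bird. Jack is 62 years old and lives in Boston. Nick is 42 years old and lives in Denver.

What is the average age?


Sum=267, n=5, avg=53.4

53.4


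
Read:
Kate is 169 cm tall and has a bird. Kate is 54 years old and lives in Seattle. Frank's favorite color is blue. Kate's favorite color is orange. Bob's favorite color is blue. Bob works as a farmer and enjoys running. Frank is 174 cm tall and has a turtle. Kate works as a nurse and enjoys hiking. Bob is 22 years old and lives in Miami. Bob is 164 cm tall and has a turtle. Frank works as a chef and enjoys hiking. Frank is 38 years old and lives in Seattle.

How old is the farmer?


The farmer is Bob, age 22

22


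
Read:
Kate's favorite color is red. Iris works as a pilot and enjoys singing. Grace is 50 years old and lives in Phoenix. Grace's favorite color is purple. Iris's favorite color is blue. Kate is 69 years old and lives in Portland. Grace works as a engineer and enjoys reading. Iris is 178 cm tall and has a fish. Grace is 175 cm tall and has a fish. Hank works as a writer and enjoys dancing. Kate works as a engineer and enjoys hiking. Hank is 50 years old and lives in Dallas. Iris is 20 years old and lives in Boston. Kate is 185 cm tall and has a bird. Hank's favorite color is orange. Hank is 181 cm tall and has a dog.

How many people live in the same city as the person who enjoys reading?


Person with hobby reading is Grace, city Phoenix. Count = 1

1


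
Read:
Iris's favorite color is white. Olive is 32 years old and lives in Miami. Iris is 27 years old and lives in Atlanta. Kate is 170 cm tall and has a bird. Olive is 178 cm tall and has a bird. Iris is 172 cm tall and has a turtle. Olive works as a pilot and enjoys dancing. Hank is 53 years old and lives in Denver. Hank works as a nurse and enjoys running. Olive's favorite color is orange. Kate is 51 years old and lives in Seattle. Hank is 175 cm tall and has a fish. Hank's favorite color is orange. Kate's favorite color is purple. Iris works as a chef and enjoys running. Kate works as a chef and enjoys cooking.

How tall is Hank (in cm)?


Hank is 175 cm tall

175


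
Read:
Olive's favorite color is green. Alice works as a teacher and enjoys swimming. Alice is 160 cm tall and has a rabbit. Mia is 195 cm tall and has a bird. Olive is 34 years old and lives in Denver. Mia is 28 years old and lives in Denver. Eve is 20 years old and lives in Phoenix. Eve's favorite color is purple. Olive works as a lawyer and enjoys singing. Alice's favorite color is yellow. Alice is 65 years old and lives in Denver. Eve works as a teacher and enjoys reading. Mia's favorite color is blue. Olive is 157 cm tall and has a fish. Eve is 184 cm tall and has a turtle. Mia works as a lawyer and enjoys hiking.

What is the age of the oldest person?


Oldest: Alice at 65

65


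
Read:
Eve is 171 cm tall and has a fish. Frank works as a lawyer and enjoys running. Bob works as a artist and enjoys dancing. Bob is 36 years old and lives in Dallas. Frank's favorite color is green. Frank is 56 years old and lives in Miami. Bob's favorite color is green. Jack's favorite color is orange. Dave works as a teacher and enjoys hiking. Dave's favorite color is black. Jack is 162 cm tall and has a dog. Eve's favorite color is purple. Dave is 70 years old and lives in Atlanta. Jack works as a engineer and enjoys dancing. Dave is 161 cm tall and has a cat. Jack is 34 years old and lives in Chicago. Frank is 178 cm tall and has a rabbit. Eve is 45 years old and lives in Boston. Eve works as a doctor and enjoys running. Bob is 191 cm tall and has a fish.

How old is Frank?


Frank is 56 years old

56


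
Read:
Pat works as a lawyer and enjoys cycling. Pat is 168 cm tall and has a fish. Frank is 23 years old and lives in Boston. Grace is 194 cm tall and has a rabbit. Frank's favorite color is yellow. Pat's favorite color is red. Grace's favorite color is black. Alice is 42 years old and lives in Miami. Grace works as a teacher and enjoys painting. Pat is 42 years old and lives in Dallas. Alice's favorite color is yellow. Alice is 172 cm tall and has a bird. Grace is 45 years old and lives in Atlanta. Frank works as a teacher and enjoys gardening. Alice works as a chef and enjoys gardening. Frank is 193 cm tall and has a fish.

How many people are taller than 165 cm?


Taller than 165: 4

4


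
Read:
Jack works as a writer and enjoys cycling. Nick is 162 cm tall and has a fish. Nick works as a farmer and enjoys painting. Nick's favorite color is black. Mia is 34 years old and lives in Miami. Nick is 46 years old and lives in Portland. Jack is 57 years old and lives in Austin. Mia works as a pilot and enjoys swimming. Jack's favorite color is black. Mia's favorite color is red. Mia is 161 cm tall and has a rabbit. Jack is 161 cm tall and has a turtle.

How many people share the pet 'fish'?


Count: 1

1


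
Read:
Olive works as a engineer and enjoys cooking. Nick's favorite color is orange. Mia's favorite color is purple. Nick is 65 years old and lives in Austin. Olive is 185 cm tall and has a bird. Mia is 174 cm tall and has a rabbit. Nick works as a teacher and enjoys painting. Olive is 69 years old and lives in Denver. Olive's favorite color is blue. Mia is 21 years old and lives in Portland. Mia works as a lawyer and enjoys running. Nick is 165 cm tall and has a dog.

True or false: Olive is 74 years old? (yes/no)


Olive is actually 69. no

no


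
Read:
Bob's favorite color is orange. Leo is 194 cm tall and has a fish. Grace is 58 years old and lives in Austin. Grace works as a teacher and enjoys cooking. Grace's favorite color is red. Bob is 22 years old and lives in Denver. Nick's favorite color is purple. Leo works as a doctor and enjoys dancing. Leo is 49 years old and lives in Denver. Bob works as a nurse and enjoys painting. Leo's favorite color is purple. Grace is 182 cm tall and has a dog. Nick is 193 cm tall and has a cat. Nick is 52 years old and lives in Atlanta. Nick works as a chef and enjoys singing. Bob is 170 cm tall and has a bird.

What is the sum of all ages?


58+22+52+49 = 181

181


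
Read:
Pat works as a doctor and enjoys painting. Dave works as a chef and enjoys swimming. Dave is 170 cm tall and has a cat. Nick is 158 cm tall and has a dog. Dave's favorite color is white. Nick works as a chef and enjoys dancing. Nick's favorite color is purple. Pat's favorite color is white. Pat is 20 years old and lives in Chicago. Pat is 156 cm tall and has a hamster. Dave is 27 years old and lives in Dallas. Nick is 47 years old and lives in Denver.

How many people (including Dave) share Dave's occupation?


Dave is a chef. Count = 2

2


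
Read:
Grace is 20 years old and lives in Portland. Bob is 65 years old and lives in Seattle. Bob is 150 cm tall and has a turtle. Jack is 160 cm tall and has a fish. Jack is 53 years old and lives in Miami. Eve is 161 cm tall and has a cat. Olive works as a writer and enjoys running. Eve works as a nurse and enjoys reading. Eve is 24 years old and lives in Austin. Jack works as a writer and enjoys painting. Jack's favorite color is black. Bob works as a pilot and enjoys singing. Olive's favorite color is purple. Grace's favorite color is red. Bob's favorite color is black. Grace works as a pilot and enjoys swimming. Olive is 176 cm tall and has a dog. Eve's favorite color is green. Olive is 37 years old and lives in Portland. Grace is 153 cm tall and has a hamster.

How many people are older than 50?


Filter: 2

2


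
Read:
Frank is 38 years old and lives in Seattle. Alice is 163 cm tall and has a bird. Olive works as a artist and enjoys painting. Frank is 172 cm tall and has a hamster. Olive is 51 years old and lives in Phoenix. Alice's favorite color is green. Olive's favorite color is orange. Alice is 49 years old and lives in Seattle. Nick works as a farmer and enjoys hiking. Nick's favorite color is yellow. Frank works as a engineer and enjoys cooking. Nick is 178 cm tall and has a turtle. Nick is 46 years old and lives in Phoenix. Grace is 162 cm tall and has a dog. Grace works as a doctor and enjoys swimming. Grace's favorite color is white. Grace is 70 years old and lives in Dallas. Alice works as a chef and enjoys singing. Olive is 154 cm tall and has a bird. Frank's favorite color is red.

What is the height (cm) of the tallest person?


Tallest: Nick at 178 cm

178


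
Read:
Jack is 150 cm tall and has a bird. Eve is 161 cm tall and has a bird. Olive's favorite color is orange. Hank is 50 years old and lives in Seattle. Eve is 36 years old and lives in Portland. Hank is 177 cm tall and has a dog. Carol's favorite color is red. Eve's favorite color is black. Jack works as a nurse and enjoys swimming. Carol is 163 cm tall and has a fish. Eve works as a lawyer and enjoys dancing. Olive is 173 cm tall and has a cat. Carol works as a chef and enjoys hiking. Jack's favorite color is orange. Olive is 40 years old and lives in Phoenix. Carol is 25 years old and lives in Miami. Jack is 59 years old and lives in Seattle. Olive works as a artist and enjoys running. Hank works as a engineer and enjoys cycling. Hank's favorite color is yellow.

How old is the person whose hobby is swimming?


Person with hobby=swimming is Jack, age 59

59


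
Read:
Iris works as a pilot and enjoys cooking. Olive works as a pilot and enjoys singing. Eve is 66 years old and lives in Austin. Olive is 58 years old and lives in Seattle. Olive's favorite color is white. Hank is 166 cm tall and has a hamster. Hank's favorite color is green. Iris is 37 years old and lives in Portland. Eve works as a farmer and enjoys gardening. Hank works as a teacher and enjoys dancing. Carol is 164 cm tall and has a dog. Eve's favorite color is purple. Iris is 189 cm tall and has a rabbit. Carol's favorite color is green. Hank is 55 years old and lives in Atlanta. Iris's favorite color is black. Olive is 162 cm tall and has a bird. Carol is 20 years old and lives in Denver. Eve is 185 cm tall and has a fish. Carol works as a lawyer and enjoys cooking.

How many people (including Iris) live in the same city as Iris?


Iris lives in Portland. Count = 1

1


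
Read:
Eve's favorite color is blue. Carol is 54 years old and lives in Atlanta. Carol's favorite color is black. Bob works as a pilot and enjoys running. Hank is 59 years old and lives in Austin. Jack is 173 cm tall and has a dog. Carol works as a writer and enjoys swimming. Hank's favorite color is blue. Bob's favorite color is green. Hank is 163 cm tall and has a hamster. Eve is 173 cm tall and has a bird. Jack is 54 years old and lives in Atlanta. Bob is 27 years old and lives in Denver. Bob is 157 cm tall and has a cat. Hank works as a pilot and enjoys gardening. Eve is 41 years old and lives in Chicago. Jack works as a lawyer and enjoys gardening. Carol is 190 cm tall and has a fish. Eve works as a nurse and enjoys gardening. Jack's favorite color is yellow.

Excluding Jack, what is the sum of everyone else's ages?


Sum (excluding Jack): 181

181


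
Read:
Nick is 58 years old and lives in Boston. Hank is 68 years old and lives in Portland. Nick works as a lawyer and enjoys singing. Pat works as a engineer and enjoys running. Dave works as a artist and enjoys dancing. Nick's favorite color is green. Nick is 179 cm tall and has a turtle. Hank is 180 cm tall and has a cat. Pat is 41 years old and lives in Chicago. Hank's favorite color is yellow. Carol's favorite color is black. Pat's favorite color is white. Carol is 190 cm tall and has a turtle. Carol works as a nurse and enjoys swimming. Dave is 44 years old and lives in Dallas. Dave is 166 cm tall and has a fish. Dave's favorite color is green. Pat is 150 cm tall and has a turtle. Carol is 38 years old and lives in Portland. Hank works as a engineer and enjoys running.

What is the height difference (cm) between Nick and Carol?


|179 - 190| = 11

11


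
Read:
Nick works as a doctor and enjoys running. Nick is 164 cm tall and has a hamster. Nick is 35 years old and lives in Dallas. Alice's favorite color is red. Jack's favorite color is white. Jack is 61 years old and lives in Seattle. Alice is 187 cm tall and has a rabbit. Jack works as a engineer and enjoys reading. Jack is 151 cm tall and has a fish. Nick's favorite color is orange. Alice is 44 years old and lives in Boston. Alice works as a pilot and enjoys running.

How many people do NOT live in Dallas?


Not in Dallas: 2

2


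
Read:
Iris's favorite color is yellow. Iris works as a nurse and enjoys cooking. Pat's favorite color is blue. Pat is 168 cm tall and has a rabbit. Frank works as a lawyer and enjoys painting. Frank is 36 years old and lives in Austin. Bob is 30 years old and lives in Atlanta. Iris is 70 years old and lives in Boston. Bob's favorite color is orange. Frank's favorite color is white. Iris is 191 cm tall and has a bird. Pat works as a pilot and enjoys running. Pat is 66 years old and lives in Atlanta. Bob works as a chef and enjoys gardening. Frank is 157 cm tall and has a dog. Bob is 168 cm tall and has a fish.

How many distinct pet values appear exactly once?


Unique pet values: 4

4


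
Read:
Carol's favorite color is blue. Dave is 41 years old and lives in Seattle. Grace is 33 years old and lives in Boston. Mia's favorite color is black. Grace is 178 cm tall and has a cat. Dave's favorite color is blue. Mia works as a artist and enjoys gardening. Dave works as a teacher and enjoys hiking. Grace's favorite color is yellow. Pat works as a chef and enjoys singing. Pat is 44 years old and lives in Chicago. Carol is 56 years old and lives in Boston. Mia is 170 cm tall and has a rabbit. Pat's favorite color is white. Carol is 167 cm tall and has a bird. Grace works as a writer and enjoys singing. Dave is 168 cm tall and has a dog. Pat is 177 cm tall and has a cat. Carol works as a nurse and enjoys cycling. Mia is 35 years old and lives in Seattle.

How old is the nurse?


The nurse is Carol, age 56

56


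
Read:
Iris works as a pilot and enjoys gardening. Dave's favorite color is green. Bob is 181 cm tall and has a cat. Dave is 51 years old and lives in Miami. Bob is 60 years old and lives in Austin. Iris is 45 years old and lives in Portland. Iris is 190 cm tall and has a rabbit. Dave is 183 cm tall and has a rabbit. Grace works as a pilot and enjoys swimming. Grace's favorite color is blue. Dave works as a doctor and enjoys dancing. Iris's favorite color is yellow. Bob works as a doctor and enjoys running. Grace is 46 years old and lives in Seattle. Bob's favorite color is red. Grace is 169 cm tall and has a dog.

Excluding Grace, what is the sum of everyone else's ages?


Sum (excluding Grace): 156

156


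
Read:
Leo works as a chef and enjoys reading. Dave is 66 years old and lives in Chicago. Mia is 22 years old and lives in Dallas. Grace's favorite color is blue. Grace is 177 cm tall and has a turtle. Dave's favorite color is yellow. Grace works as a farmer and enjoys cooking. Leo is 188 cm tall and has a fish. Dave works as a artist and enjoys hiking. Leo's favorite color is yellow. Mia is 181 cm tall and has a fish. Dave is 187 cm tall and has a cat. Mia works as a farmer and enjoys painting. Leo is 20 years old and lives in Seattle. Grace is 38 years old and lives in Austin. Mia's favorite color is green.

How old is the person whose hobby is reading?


Person with hobby=reading is Leo, age 20

20


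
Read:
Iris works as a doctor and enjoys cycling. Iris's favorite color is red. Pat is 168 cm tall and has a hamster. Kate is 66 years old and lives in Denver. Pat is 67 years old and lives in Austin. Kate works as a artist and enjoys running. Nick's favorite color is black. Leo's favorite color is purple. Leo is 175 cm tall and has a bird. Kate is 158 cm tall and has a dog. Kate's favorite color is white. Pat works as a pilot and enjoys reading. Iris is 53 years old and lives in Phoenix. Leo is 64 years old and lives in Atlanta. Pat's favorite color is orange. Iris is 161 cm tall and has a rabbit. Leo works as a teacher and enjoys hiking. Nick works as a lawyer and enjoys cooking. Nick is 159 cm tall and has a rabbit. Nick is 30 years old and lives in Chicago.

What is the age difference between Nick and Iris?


|30 - 53| = 23

23


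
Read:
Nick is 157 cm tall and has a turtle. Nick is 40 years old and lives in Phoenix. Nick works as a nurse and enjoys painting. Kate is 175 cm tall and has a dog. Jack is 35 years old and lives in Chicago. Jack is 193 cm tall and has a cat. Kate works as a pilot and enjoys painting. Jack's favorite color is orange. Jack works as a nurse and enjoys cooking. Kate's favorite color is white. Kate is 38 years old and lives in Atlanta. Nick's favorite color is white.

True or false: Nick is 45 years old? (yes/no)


Nick is actually 40. no

no


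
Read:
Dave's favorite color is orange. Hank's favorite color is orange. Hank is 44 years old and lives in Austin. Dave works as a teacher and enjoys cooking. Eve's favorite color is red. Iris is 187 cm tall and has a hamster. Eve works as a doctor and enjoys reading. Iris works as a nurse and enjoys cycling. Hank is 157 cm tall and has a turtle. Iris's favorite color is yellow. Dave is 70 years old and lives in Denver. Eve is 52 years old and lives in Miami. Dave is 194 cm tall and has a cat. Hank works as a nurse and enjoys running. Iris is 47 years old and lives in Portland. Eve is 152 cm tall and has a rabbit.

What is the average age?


Sum=213, n=4, avg=53.25

53.25


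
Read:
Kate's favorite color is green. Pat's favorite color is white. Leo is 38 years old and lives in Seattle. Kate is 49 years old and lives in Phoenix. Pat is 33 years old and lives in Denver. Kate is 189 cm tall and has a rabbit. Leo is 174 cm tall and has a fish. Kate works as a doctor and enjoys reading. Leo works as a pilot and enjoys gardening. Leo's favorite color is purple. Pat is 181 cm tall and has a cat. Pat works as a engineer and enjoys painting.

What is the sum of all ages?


49+33+38 = 120

120


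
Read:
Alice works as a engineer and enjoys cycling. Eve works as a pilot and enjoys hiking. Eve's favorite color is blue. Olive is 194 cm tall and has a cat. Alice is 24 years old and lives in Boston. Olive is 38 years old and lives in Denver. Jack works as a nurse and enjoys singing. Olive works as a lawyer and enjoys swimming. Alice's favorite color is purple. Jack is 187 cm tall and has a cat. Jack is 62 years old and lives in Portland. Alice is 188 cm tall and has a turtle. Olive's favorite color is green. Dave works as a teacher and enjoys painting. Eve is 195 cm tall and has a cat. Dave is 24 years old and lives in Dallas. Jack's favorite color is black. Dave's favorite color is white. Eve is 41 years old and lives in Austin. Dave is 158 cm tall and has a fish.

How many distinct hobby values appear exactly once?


Unique hobby values: 5

5


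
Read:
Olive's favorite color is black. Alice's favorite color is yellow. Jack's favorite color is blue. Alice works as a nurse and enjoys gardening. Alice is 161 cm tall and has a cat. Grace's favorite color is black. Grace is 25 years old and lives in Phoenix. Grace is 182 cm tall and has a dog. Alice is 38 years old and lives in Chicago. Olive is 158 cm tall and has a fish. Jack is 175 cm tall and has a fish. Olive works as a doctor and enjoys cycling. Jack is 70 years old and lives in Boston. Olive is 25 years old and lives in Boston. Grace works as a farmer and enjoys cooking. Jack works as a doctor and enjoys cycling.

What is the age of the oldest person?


Oldest: Jack at 70

70


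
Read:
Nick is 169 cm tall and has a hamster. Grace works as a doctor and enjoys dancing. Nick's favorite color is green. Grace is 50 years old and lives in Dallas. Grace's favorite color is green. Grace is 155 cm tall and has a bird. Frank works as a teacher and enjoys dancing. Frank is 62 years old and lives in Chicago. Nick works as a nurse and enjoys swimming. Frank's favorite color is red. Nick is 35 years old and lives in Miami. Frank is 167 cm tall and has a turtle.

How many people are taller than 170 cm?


Taller than 170: 0

0


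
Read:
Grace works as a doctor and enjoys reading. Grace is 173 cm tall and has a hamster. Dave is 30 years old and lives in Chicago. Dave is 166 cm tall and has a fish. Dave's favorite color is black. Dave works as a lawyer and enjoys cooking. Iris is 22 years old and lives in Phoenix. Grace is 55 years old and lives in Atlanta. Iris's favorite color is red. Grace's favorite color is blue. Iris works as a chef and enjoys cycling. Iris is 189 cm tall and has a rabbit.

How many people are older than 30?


Filter: 1

1


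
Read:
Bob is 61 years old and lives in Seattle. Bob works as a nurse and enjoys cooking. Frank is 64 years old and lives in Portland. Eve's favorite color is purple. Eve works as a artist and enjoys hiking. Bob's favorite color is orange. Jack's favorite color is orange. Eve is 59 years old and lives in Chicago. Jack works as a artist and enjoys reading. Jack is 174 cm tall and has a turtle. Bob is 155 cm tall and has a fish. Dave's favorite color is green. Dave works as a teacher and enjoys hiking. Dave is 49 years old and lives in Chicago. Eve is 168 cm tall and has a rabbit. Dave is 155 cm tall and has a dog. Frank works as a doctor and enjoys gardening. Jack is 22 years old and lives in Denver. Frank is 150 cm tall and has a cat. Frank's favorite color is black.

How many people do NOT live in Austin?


Not in Austin: 5

5


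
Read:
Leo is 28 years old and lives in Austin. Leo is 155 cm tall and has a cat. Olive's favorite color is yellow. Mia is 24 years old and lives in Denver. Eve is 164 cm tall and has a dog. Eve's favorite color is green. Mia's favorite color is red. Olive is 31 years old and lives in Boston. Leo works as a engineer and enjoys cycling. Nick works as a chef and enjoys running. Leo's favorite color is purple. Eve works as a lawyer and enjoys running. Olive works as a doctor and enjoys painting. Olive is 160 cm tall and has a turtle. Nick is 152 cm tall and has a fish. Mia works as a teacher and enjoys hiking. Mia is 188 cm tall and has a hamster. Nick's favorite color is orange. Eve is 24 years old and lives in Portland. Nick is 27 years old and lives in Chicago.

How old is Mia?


Mia is 24 years old

24
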